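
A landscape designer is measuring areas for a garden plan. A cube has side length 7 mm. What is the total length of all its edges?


Shape: cube
Side s = 7 mm
A cube has 12 edges, all equal.
Formula: total edge length = 12 * s
Total = 12 * 7
Total = 84
84 mm


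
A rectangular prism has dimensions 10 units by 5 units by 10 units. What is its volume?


Shape: rectangular prism
l = 10 units, w = 5 units, h = 10 units
Formula: V = l * w * h
V = 10 * 5 * 10
V = 50 * 10
V = 500
500 units^3


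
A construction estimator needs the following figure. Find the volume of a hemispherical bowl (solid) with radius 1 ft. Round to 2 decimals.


Shape: hemisphere (half of a sphere)
Radius r = 1 ft
Formula: V = (1/2) * (4/3) * pi * r^3 = (2/3) * pi * r^3
r^3 = 1
(2/3) * 1 = 0.666667
V = 0.666667 * pi
V = 2.09
2.09 ft^3


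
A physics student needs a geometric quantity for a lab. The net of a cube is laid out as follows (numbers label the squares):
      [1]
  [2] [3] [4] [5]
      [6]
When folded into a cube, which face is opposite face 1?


Net: cross layout. Take square 3 as the base (bottom).
Fold the four squares in the horizontal row up around 3: 2 -> left, 4 -> right, 5 wraps to the top.
Fold 1 and 6 up from 3: 1 -> back, 6 -> front.
Opposite pairs are therefore: (1, 6), (2, 4), (3, 5).
Face 1 is opposite face 6.
face 6


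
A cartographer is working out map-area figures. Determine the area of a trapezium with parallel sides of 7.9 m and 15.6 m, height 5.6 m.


Shape: trapezoid
Parallel sides a = 7.9 m, b = 15.6 m; Height h = 5.6 m
Formula: A = (a + b) * h / 2
a + b = 7.9 + 15.6 = 23.5
A = 23.5 * 5.6 / 2
A = 131.6 / 2
A = 65.8
65.8 m^2


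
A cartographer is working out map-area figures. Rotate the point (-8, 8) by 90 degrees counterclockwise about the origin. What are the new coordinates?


Transformation: rotation about the origin
Original point: (-8, 8)
Rule for 90 deg counterclockwise: (x, y) -> (-y, x)
Apply: (-8, 8) -> (-8, -8)
(-8, -8)


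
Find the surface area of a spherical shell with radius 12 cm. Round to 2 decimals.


Shape: sphere
Radius r = 12 cm
Formula: SA = 4 * pi * r^2
r^2 = 144
SA = 4 * pi * 144
SA = 576 * pi
SA = 1809.56
1809.56 cm^2


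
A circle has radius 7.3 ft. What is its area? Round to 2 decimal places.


Shape: circle
Radius r = 7.3 ft
Formula: A = pi * r^2
r^2 = 7.3^2 = 53.29
A = pi * 53.29
A = 167.42
167.42 ft^2


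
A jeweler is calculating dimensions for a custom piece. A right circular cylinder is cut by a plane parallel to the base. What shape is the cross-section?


Solid: right circular cylinder
Cutting plane: parallel to the base
Visualize the intersection of the plane with the solid's surface.
The boundary of the cut region is a circle.
circle


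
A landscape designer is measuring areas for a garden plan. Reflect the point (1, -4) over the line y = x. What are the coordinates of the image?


Transformation: reflection
Original point: (1, -4)
Rule for reflection over y = x: (x, y) -> (y, x)
Apply: (1, -4) -> (-4, 1)
(-4, 1)


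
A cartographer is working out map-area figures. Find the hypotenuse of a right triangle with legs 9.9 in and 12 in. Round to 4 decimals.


Shape: right triangle
Legs a = 9.9 in, b = 12 in
Formula: c = sqrt(a^2 + b^2)
a^2 = 98.01, b^2 = 144
a^2 + b^2 = 242.01
c = sqrt(242.01)
c = 15.5567
15.5567 in


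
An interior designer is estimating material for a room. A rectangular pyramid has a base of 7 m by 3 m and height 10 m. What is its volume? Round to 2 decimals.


Shape: rectangular pyramid
Base: 7 m x 3 m, Height h = 10 m
Formula: V = (1/3) * base_area * h
base_area = 7 * 3 = 21
base_area * h = 21 * 10 = 210
V = 210 / 3
V = 70
70 m^3


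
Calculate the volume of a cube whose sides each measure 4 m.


Shape: cube
Side s = 4 m
Formula: V = s^3
V = 4 * 4 * 4
V = 16 * 4
V = 64
64 m^3


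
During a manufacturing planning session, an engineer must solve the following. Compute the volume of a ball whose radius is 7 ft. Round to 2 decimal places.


Shape: sphere
Radius r = 7 ft
Formula: V = (4/3) * pi * r^3
r^3 = 343
(4/3) * 343 = 457.333333
V = 457.333333 * pi
V = 1436.76
1436.76 ft^3


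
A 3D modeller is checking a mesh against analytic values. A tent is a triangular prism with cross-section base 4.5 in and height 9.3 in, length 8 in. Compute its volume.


Shape: triangular prism
Triangle base = 4.5 in, triangle height = 9.3 in, prism length L = 8 in
Formula: V = (1/2 * b * h_tri) * L
Cross-section area = 0.5 * 4.5 * 9.3 = 20.925
V = 20.925 * 8
V = 167.4
167.4 in^3


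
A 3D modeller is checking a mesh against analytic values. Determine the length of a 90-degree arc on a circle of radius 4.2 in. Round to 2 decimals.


Shape: circular arc
Radius r = 4.2 in, Angle = 90 degrees
Formula: L = (angle/360) * 2 * pi * r
2 * pi * r = 8.4 * pi
L = (90/360) * 8.4 * pi
L = 2.1 * pi
L = 6.6
6.6 in


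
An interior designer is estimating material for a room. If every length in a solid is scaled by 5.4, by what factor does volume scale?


Linear scale factor k = 5.4
Rule: under a linear scaling by k, volumes scale by k^3.
k^3 = 5.4 * 5.4 * 5.4
k^3 = 29.16 * 5.4
k^3 = 157.464
Volume scales by a factor of 157.464.
157.464 (dimensionless)


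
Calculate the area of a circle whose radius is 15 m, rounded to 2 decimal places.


Shape: circle
Radius r = 15 m
Formula: A = pi * r^2
r^2 = 15^2 = 225
A = pi * 225
A = 706.86
706.86 m^2


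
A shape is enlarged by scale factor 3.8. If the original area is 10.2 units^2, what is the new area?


Linear scale factor k = 3.8
Original area = 10.2 units^2
Rule: under a linear scaling by k, areas scale by k^2.
k^2 = 3.8^2 = 14.44
New area = 10.2 * 14.44
New area = 147.288
147.288 units^2


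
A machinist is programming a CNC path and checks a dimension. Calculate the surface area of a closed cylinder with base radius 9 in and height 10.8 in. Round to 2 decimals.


Shape: closed cylinder
Radius r = 9 in, Height h = 10.8 in
Formula: SA = 2*pi*r^2 + 2*pi*r*h = 2*pi*r*(r + h)
r + h = 19.8
2 * r * (r + h) = 2 * 9 * 19.8 = 356.4
SA = 356.4 * pi
SA = 1119.66
1119.66 in^2


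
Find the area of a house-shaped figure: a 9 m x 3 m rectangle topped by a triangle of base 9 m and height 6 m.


Composite shape: rectangle + triangle
Rectangle area = 9 * 3 = 27
Triangle area = 0.5 * 9 * 6 = 27
Total = 27 + 27
Total = 54
54 m^2


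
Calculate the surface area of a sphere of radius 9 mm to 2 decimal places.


Shape: sphere
Radius r = 9 mm
Formula: SA = 4 * pi * r^2
r^2 = 81
SA = 4 * pi * 81
SA = 324 * pi
SA = 1017.88
1017.88 mm^2


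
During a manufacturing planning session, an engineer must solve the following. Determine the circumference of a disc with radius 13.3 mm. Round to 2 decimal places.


Shape: circle
Radius r = 13.3 mm
Formula: C = 2 * pi * r
C = 2 * pi * 13.3
C = 26.6 * pi
C = 83.57
83.57 mm


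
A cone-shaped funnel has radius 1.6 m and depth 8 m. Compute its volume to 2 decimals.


Shape: cone
Radius r = 1.6 m, Height h = 8 m
Formula: V = (1/3) * pi * r^2 * h
r^2 = 2.56
pi * r^2 * h = pi * 2.56 * 8 = 20.48 * pi
V = 20.48 * pi / 3
V = 21.45
21.45 m^3


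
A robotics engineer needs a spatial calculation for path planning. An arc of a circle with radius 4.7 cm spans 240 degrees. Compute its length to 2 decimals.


Shape: circular arc
Radius r = 4.7 cm, Angle = 240 degrees
Formula: L = (angle/360) * 2 * pi * r
2 * pi * r = 9.4 * pi
L = (240/360) * 9.4 * pi
L = 6.266667 * pi
L = 19.69
19.69 cm


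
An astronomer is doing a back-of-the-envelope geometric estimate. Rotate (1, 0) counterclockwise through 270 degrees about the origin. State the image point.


Transformation: rotation about the origin
Original point: (1, 0)
Rule for 270 deg counterclockwise: (x, y) -> (y, -x)
Apply: (1, 0) -> (0, -1)
(0, -1)


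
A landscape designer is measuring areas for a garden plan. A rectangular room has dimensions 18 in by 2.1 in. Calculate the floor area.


Shape: rectangle
Length l = 18 in, Width w = 2.1 in
Formula: A = l * w
A = 18 * 2.1
A = 37.8
37.8 in^2


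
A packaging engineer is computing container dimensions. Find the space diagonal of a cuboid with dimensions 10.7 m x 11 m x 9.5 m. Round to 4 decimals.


Shape: rectangular box (space diagonal)
l = 10.7 m, w = 11 m, h = 9.5 m
Visualize: the diagonal of the base, then a right triangle with that diagonal and the height.
Formula: d = sqrt(l^2 + w^2 + h^2)
l^2 + w^2 + h^2 = 114.49 + 121 + 90.25 = 325.74
d = sqrt(325.74)
d = 18.0483
18.0483 m


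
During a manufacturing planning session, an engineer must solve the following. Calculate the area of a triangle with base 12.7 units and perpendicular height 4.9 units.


Shape: triangle
Base b = 12.7 units, Height h = 4.9 units
Formula: A = (1/2) * b * h
A = 0.5 * 12.7 * 4.9
A = 0.5 * 62.23
A = 31.115
31.115 units^2


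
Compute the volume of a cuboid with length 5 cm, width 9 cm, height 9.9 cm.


Shape: rectangular prism
l = 5 cm, w = 9 cm, h = 9.9 cm
Formula: V = l * w * h
V = 5 * 9 * 9.9
V = 45 * 9.9
V = 445.5
445.5 cm^3


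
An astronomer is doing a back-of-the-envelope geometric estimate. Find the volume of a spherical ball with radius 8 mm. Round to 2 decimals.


Shape: sphere
Radius r = 8 mm
Formula: V = (4/3) * pi * r^3
r^3 = 512
(4/3) * 512 = 682.666667
V = 682.666667 * pi
V = 2144.66
2144.66 mm^3


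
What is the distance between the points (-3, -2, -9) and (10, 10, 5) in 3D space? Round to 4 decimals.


3D distance between two points
P1 = (-3, -2, -9), P2 = (10, 10, 5)
Formula: d = sqrt((x2-x1)^2 + (y2-y1)^2 + (z2-z1)^2)
dx = 10 - -3 = 13
dy = 10 - -2 = 12
dz = 5 - -9 = 14
dx^2 + dy^2 + dz^2 = 169 + 144 + 196 = 509
d = sqrt(509)
d = 22.561
22.561 units


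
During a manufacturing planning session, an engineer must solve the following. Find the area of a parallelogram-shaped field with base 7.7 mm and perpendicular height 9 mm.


Shape: parallelogram
Base b = 7.7 mm, Height h = 9 mm
Formula: A = b * h
A = 7.7 * 9
A = 69.3
69.3 mm^2


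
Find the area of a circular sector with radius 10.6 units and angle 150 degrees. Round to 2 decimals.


Shape: circular sector
Radius r = 10.6 units, Angle = 150 degrees
Formula: A = (angle/360) * pi * r^2
r^2 = 112.36
Fraction of circle = 150/360
A = (150/360) * pi * 112.36
A = 46.816667 * pi
A = 147.08
147.08 units^2


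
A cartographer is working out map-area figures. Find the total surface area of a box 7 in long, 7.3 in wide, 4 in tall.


Shape: rectangular prism
l = 7 in, w = 7.3 in, h = 4 in
Formula: SA = 2(lw + lh + wh)
lw = 51.1, lh = 28, wh = 29.2
lw + lh + wh = 108.3
SA = 2 * 108.3
SA = 216.6
216.6 in^2


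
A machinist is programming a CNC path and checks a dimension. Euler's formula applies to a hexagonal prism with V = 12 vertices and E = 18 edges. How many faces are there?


Polyhedron: hexagonal prism
Euler's formula for convex polyhedra: V - E + F = 2
Given: V = 12 vertices and E = 18 edges
Solve for F:
F = 2 + E - V = 2 + 18 - 12 = 8
8 faces


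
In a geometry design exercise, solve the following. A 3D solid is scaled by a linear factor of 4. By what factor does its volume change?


Linear scale factor k = 4
Rule: under a linear scaling by k, volumes scale by k^3.
k^3 = 4 * 4 * 4
k^3 = 16 * 4
k^3 = 64
Volume scales by a factor of 64.
64 (dimensionless)


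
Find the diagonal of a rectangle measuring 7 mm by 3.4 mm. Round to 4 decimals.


Shape: rectangle (diagonal via Pythagoras)
Sides: 7 mm and 3.4 mm
Formula: d = sqrt(l^2 + w^2)
l^2 = 49, w^2 = 11.56
l^2 + w^2 = 60.56
d = sqrt(60.56)
d = 7.782
7.782 mm


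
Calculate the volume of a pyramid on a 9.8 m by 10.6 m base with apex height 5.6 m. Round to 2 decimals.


Shape: rectangular pyramid
Base: 9.8 m x 10.6 m, Height h = 5.6 m
Formula: V = (1/3) * base_area * h
base_area = 9.8 * 10.6 = 103.88
base_area * h = 103.88 * 5.6 = 581.728
V = 581.728 / 3
V = 193.91
193.91 m^3


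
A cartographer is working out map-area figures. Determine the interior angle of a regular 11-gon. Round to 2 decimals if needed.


Shape: regular hendecagon (11 sides)
Formula: interior angle = (n - 2) * 180 / n
(n - 2) = 9
(n - 2) * 180 = 1620
angle = 1620 / 11
angle = 147.27
147.27 degrees


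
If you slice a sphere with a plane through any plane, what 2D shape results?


Solid: sphere
Cutting plane: through any plane
Visualize the intersection of the plane with the solid's surface.
The boundary of the cut region is a circle.
circle


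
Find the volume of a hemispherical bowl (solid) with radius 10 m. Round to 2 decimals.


Shape: hemisphere (half of a sphere)
Radius r = 10 m
Formula: V = (1/2) * (4/3) * pi * r^3 = (2/3) * pi * r^3
r^3 = 1000
(2/3) * 1000 = 666.666667
V = 666.666667 * pi
V = 2094.4
2094.4 m^3


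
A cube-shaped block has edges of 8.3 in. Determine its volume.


Shape: cube
Side s = 8.3 in
Formula: V = s^3
V = 8.3 * 8.3 * 8.3
V = 68.89 * 8.3
V = 571.787
571.787 in^3


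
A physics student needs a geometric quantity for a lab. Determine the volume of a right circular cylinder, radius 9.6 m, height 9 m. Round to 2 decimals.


Shape: cylinder
Radius r = 9.6 m, Height h = 9 m
Formula: V = pi * r^2 * h
r^2 = 92.16
V = pi * 92.16 * 9
V = 829.44 * pi
V = 2605.76
2605.76 m^3


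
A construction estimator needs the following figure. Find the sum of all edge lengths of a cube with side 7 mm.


Shape: cube
Side s = 7 mm
A cube has 12 edges, all equal.
Formula: total edge length = 12 * s
Total = 12 * 7
Total = 84
84 mm


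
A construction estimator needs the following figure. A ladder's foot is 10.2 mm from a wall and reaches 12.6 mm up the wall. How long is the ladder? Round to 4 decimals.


Shape: right triangle
Legs a = 10.2 mm, b = 12.6 mm
Formula: c = sqrt(a^2 + b^2)
a^2 = 104.04, b^2 = 158.76
a^2 + b^2 = 262.8
c = sqrt(262.8)
c = 16.2111
16.2111 mm


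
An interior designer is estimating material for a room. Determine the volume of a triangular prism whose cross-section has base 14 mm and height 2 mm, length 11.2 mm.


Shape: triangular prism
Triangle base = 14 mm, triangle height = 2 mm, prism length L = 11.2 mm
Formula: V = (1/2 * b * h_tri) * L
Cross-section area = 0.5 * 14 * 2 = 14
V = 14 * 11.2
V = 156.8
156.8 mm^3


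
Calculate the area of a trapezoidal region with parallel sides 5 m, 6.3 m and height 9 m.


Shape: trapezoid
Parallel sides a = 5 m, b = 6.3 m; Height h = 9 m
Formula: A = (a + b) * h / 2
a + b = 5 + 6.3 = 11.3
A = 11.3 * 9 / 2
A = 101.7 / 2
A = 50.85
50.85 m^2


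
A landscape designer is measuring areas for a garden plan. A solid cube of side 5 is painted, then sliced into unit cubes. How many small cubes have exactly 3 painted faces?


Large cube: 5 x 5 x 5, cut into unit cubes.
Cubes with 3 painted faces are at the corners. A cube always has 8 corners.
Count = 8
8 unit cubes


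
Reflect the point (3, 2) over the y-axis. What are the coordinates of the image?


Transformation: reflection
Original point: (3, 2)
Rule for reflection over the y-axis: (x, y) -> (-x, y)
Apply: (3, 2) -> (-3, 2)
(-3, 2)


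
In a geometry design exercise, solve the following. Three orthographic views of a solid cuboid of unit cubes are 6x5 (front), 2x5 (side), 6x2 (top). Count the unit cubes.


Orthographic views of a solid rectangular block:
Front view 6 x 5 -> length = 6, height = 5
Side view 2 x 5 -> width = 2, height = 5 (consistent)
Top view 6 x 2 -> confirms length = 6, width = 2
The block is 6 x 2 x 5.
Total unit cubes = 6 * 2 * 5 = 60
60 unit cubes


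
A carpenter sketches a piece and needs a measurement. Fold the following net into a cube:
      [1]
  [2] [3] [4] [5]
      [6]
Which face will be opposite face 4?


Net: cross layout. Take square 3 as the base (bottom).
Fold the four squares in the horizontal row up around 3: 2 -> left, 4 -> right, 5 wraps to the top.
Fold 1 and 6 up from 3: 1 -> back, 6 -> front.
Opposite pairs are therefore: (1, 6), (2, 4), (3, 5).
Face 4 is opposite face 2.
face 2


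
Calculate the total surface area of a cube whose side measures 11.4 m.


Shape: cube
Side s = 11.4 m
A cube has 6 square faces.
Formula: SA = 6 * s^2
s^2 = 129.96
SA = 6 * 129.96
SA = 779.76
779.76 m^2


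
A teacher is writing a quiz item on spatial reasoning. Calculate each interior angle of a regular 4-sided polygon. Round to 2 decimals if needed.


Shape: regular square (4 sides)
Formula: interior angle = (n - 2) * 180 / n
(n - 2) = 2
(n - 2) * 180 = 360
angle = 360 / 4
angle = 90
90 degrees


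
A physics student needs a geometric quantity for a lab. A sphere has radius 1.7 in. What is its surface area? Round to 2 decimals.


Shape: sphere
Radius r = 1.7 in
Formula: SA = 4 * pi * r^2
r^2 = 2.89
SA = 4 * pi * 2.89
SA = 11.56 * pi
SA = 36.32
36.32 in^2


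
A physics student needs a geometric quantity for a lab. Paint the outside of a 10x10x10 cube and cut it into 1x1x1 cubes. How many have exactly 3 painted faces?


Large cube: 10 x 10 x 10, cut into unit cubes.
Cubes with 3 painted faces are at the corners. A cube always has 8 corners.
Count = 8
8 unit cubes


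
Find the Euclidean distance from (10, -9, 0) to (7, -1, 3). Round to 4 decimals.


3D distance between two points
P1 = (10, -9, 0), P2 = (7, -1, 3)
Formula: d = sqrt((x2-x1)^2 + (y2-y1)^2 + (z2-z1)^2)
dx = 7 - 10 = -3
dy = -1 - -9 = 8
dz = 3 - 0 = 3
dx^2 + dy^2 + dz^2 = 9 + 64 + 9 = 82
d = sqrt(82)
d = 9.0554
9.0554 units


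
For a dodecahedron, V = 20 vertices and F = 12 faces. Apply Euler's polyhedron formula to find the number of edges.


Polyhedron: dodecahedron
Euler's formula for convex polyhedra: V - E + F = 2
Given: V = 20 vertices and F = 12 faces
Solve for E:
E = V + F - 2 = 20 + 12 - 2 = 30
30 edges


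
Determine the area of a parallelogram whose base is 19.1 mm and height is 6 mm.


Shape: parallelogram
Base b = 19.1 mm, Height h = 6 mm
Formula: A = b * h
A = 19.1 * 6
A = 114.6
114.6 mm^2


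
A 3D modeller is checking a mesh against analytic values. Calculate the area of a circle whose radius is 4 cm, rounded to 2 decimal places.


Shape: circle
Radius r = 4 cm
Formula: A = pi * r^2
r^2 = 4^2 = 16
A = pi * 16
A = 50.27
50.27 cm^2


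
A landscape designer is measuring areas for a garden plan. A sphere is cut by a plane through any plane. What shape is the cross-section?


Solid: sphere
Cutting plane: through any plane
Visualize the intersection of the plane with the solid's surface.
The boundary of the cut region is a circle.
circle


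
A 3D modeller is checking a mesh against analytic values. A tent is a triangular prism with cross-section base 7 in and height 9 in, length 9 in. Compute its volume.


Shape: triangular prism
Triangle base = 7 in, triangle height = 9 in, prism length L = 9 in
Formula: V = (1/2 * b * h_tri) * L
Cross-section area = 0.5 * 7 * 9 = 31.5
V = 31.5 * 9
V = 283.5
283.5 in^3


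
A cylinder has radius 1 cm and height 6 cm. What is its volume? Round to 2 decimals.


Shape: cylinder
Radius r = 1 cm, Height h = 6 cm
Formula: V = pi * r^2 * h
r^2 = 1
V = pi * 1 * 6
V = 6 * pi
V = 18.85
18.85 cm^3


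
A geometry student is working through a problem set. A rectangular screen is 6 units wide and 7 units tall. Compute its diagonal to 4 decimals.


Shape: rectangle (diagonal via Pythagoras)
Sides: 6 units and 7 units
Formula: d = sqrt(l^2 + w^2)
l^2 = 36, w^2 = 49
l^2 + w^2 = 85
d = sqrt(85)
d = 9.2195
9.2195 units


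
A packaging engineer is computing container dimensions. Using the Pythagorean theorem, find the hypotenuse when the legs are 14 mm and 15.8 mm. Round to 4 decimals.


Shape: right triangle
Legs a = 14 mm, b = 15.8 mm
Formula: c = sqrt(a^2 + b^2)
a^2 = 196, b^2 = 249.64
a^2 + b^2 = 445.64
c = sqrt(445.64)
c = 21.1102
21.1102 mm


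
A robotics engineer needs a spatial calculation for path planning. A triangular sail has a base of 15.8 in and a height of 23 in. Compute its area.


Shape: triangle
Base b = 15.8 in, Height h = 23 in
Formula: A = (1/2) * b * h
A = 0.5 * 15.8 * 23
A = 0.5 * 363.4
A = 181.7
181.7 in^2


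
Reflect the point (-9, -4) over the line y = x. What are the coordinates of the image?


Transformation: reflection
Original point: (-9, -4)
Rule for reflection over y = x: (x, y) -> (y, x)
Apply: (-9, -4) -> (-4, -9)
(-4, -9)


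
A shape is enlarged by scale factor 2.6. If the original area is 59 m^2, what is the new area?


Linear scale factor k = 2.6
Original area = 59 m^2
Rule: under a linear scaling by k, areas scale by k^2.
k^2 = 2.6^2 = 6.76
New area = 59 * 6.76
New area = 398.84
398.84 m^2


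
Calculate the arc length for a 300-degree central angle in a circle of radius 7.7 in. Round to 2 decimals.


Shape: circular arc
Radius r = 7.7 in, Angle = 300 degrees
Formula: L = (angle/360) * 2 * pi * r
2 * pi * r = 15.4 * pi
L = (300/360) * 15.4 * pi
L = 12.833333 * pi
L = 40.32
40.32 in


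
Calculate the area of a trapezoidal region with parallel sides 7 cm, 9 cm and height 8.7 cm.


Shape: trapezoid
Parallel sides a = 7 cm, b = 9 cm; Height h = 8.7 cm
Formula: A = (a + b) * h / 2
a + b = 7 + 9 = 16
A = 16 * 8.7 / 2
A = 139.2 / 2
A = 69.6
69.6 cm^2


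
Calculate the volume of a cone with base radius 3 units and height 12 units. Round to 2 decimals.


Shape: cone
Radius r = 3 units, Height h = 12 units
Formula: V = (1/3) * pi * r^2 * h
r^2 = 9
pi * r^2 * h = pi * 9 * 12 = 108 * pi
V = 108 * pi / 3
V = 113.1
113.1 units^3


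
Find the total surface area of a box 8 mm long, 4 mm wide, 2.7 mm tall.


Shape: rectangular prism
l = 8 mm, w = 4 mm, h = 2.7 mm
Formula: SA = 2(lw + lh + wh)
lw = 32, lh = 21.6, wh = 10.8
lw + lh + wh = 64.4
SA = 2 * 64.4
SA = 128.8
128.8 mm^2


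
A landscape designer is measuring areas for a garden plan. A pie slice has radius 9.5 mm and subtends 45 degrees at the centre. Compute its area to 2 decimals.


Shape: circular sector
Radius r = 9.5 mm, Angle = 45 degrees
Formula: A = (angle/360) * pi * r^2
r^2 = 90.25
Fraction of circle = 45/360
A = (45/360) * pi * 90.25
A = 11.28125 * pi
A = 35.44
35.44 mm^2


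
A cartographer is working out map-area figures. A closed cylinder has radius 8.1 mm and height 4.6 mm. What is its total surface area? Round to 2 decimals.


Shape: closed cylinder
Radius r = 8.1 mm, Height h = 4.6 mm
Formula: SA = 2*pi*r^2 + 2*pi*r*h = 2*pi*r*(r + h)
r + h = 12.7
2 * r * (r + h) = 2 * 8.1 * 12.7 = 205.74
SA = 205.74 * pi
SA = 646.35
646.35 mm^2


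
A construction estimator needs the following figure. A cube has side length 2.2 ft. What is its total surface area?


Shape: cube
Side s = 2.2 ft
A cube has 6 square faces.
Formula: SA = 6 * s^2
s^2 = 4.84
SA = 6 * 4.84
SA = 29.04
29.04 ft^2


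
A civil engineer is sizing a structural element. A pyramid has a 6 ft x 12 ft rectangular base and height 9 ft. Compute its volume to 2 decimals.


Shape: rectangular pyramid
Base: 6 ft x 12 ft, Height h = 9 ft
Formula: V = (1/3) * base_area * h
base_area = 6 * 12 = 72
base_area * h = 72 * 9 = 648
V = 648 / 3
V = 216
216 ft^3


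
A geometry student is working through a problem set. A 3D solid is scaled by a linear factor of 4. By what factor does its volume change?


Linear scale factor k = 4
Rule: under a linear scaling by k, volumes scale by k^3.
k^3 = 4 * 4 * 4
k^3 = 16 * 4
k^3 = 64
Volume scales by a factor of 64.
64 (dimensionless)


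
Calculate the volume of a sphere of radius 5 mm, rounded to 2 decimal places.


Shape: sphere
Radius r = 5 mm
Formula: V = (4/3) * pi * r^3
r^3 = 125
(4/3) * 125 = 166.666667
V = 166.666667 * pi
V = 523.6
523.6 mm^3


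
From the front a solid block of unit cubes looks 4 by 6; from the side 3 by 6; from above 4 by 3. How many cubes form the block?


Orthographic views of a solid rectangular block:
Front view 4 x 6 -> length = 4, height = 6
Side view 3 x 6 -> width = 3, height = 6 (consistent)
Top view 4 x 3 -> confirms length = 4, width = 3
The block is 4 x 3 x 6.
Total unit cubes = 4 * 3 * 6 = 72
72 unit cubes


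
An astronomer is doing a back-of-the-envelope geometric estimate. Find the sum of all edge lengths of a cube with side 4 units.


Shape: cube
Side s = 4 units
A cube has 12 edges, all equal.
Formula: total edge length = 12 * s
Total = 12 * 4
Total = 48
48 units


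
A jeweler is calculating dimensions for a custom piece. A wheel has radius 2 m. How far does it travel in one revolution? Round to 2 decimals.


Shape: circle
Radius r = 2 m
Formula: C = 2 * pi * r
C = 2 * pi * 2
C = 4 * pi
C = 12.57
12.57 m


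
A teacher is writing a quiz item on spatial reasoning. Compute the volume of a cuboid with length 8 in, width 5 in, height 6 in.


Shape: rectangular prism
l = 8 in, w = 5 in, h = 6 in
Formula: V = l * w * h
V = 8 * 5 * 6
V = 40 * 6
V = 240
240 in^3


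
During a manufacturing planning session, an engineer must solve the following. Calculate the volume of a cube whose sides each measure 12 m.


Shape: cube
Side s = 12 m
Formula: V = s^3
V = 12 * 12 * 12
V = 144 * 12
V = 1728
1728 m^3


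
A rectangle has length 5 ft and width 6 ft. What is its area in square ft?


Shape: rectangle
Length l = 5 ft, Width w = 6 ft
Formula: A = l * w
A = 5 * 6
A = 30
30 ft^2


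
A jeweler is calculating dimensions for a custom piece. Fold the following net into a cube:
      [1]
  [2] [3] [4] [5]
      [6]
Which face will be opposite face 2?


Net: cross layout. Take square 3 as the base (bottom).
Fold the four squares in the horizontal row up around 3: 2 -> left, 4 -> right, 5 wraps to the top.
Fold 1 and 6 up from 3: 1 -> back, 6 -> front.
Opposite pairs are therefore: (1, 6), (2, 4), (3, 5).
Face 2 is opposite face 4.
face 4


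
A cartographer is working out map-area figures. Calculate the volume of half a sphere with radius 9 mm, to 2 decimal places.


Shape: hemisphere (half of a sphere)
Radius r = 9 mm
Formula: V = (1/2) * (4/3) * pi * r^3 = (2/3) * pi * r^3
r^3 = 729
(2/3) * 729 = 486
V = 486 * pi
V = 1526.81
1526.81 mm^3


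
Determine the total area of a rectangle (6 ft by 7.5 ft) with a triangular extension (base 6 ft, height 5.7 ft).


Composite shape: rectangle + triangle
Rectangle area = 6 * 7.5 = 45
Triangle area = 0.5 * 6 * 5.7 = 17.1
Total = 45 + 17.1
Total = 62.1
62.1 ft^2


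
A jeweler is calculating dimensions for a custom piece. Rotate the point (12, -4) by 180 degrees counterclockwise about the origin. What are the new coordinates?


Transformation: rotation about the origin
Original point: (12, -4)
Rule for 180 deg: (x, y) -> (-x, -y)
Apply: (12, -4) -> (-12, 4)
(-12, 4)


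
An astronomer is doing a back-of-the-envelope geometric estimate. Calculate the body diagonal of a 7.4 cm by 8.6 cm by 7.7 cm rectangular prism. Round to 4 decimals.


Shape: rectangular box (space diagonal)
l = 7.4 cm, w = 8.6 cm, h = 7.7 cm
Visualize: the diagonal of the base, then a right triangle with that diagonal and the height.
Formula: d = sqrt(l^2 + w^2 + h^2)
l^2 + w^2 + h^2 = 54.76 + 73.96 + 59.29 = 188.01
d = sqrt(188.01)
d = 13.7117
13.7117 cm


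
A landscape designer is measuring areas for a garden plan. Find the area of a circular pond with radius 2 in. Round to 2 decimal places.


Shape: circle
Radius r = 2 in
Formula: A = pi * r^2
r^2 = 2^2 = 4
A = pi * 4
A = 12.57
12.57 in^2


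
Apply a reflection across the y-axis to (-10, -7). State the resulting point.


Transformation: reflection
Original point: (-10, -7)
Rule for reflection over the y-axis: (x, y) -> (-x, y)
Apply: (-10, -7) -> (10, -7)
(10, -7)


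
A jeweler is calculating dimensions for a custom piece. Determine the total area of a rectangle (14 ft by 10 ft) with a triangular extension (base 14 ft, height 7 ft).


Composite shape: rectangle + triangle
Rectangle area = 14 * 10 = 140
Triangle area = 0.5 * 14 * 7 = 49
Total = 140 + 49
Total = 189
189 ft^2


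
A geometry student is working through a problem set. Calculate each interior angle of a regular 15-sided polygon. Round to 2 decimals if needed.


Shape: regular pentadecagon (15 sides)
Formula: interior angle = (n - 2) * 180 / n
(n - 2) = 13
(n - 2) * 180 = 2340
angle = 2340 / 15
angle = 156
156 degrees


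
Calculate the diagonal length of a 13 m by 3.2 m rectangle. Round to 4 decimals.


Shape: rectangle (diagonal via Pythagoras)
Sides: 13 m and 3.2 m
Formula: d = sqrt(l^2 + w^2)
l^2 = 169, w^2 = 10.24
l^2 + w^2 = 179.24
d = sqrt(179.24)
d = 13.3881
13.3881 m


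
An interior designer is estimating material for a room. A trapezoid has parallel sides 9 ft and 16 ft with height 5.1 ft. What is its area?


Shape: trapezoid
Parallel sides a = 9 ft, b = 16 ft; Height h = 5.1 ft
Formula: A = (a + b) * h / 2
a + b = 9 + 16 = 25
A = 25 * 5.1 / 2
A = 127.5 / 2
A = 63.75
63.75 ft^2


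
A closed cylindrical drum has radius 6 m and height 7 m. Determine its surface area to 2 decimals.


Shape: closed cylinder
Radius r = 6 m, Height h = 7 m
Formula: SA = 2*pi*r^2 + 2*pi*r*h = 2*pi*r*(r + h)
r + h = 13
2 * r * (r + h) = 2 * 6 * 13 = 156
SA = 156 * pi
SA = 490.09
490.09 m^2


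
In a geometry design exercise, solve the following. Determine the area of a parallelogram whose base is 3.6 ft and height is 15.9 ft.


Shape: parallelogram
Base b = 3.6 ft, Height h = 15.9 ft
Formula: A = b * h
A = 3.6 * 15.9
A = 57.24
57.24 ft^2


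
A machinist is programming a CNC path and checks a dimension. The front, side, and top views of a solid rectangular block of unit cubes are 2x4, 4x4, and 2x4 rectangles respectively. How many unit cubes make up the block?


Orthographic views of a solid rectangular block:
Front view 2 x 4 -> length = 2, height = 4
Side view 4 x 4 -> width = 4, height = 4 (consistent)
Top view 2 x 4 -> confirms length = 2, width = 4
The block is 2 x 4 x 4.
Total unit cubes = 2 * 4 * 4 = 32
32 unit cubes


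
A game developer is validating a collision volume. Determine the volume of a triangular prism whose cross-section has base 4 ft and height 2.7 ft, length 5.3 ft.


Shape: triangular prism
Triangle base = 4 ft, triangle height = 2.7 ft, prism length L = 5.3 ft
Formula: V = (1/2 * b * h_tri) * L
Cross-section area = 0.5 * 4 * 2.7 = 5.4
V = 5.4 * 5.3
V = 28.62
28.62 ft^3


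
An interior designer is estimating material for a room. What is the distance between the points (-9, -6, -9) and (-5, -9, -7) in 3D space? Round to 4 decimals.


3D distance between two points
P1 = (-9, -6, -9), P2 = (-5, -9, -7)
Formula: d = sqrt((x2-x1)^2 + (y2-y1)^2 + (z2-z1)^2)
dx = -5 - -9 = 4
dy = -9 - -6 = -3
dz = -7 - -9 = 2
dx^2 + dy^2 + dz^2 = 16 + 9 + 4 = 29
d = sqrt(29)
d = 5.3852
5.3852 units


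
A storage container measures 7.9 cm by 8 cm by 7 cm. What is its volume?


Shape: rectangular prism
l = 7.9 cm, w = 8 cm, h = 7 cm
Formula: V = l * w * h
V = 7.9 * 8 * 7
V = 63.2 * 7
V = 442.4
442.4 cm^3


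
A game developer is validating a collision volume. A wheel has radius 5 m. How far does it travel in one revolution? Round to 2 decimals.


Shape: circle
Radius r = 5 m
Formula: C = 2 * pi * r
C = 2 * pi * 5
C = 10 * pi
C = 31.42
31.42 m


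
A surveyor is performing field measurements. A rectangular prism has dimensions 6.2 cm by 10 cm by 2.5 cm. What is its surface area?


Shape: rectangular prism
l = 6.2 cm, w = 10 cm, h = 2.5 cm
Formula: SA = 2(lw + lh + wh)
lw = 62, lh = 15.5, wh = 25
lw + lh + wh = 102.5
SA = 2 * 102.5
SA = 205
205 cm^2


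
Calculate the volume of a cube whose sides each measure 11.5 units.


Shape: cube
Side s = 11.5 units
Formula: V = s^3
V = 11.5 * 11.5 * 11.5
V = 132.25 * 11.5
V = 1520.875
1520.875 units^3


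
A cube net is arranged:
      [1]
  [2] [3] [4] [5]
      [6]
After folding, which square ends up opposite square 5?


Net: cross layout. Take square 3 as the base (bottom).
Fold the four squares in the horizontal row up around 3: 2 -> left, 4 -> right, 5 wraps to the top.
Fold 1 and 6 up from 3: 1 -> back, 6 -> front.
Opposite pairs are therefore: (1, 6), (2, 4), (3, 5).
Face 5 is opposite face 3.
face 3


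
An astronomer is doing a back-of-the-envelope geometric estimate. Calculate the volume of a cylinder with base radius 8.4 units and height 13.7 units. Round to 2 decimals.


Shape: cylinder
Radius r = 8.4 units, Height h = 13.7 units
Formula: V = pi * r^2 * h
r^2 = 70.56
V = pi * 70.56 * 13.7
V = 966.672 * pi
V = 3036.89
3036.89 units^3


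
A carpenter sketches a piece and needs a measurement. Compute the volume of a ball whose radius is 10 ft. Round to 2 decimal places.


Shape: sphere
Radius r = 10 ft
Formula: V = (4/3) * pi * r^3
r^3 = 1000
(4/3) * 1000 = 1333.333333
V = 1333.333333 * pi
V = 4188.79
4188.79 ft^3


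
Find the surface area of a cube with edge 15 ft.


Shape: cube
Side s = 15 ft
A cube has 6 square faces.
Formula: SA = 6 * s^2
s^2 = 225
SA = 6 * 225
SA = 1350
1350 ft^2


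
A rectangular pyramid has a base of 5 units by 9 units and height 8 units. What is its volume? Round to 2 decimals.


Shape: rectangular pyramid
Base: 5 units x 9 units, Height h = 8 units
Formula: V = (1/3) * base_area * h
base_area = 5 * 9 = 45
base_area * h = 45 * 8 = 360
V = 360 / 3
V = 120
120 units^3


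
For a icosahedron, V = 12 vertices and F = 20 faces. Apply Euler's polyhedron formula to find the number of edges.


Polyhedron: icosahedron
Euler's formula for convex polyhedra: V - E + F = 2
Given: V = 12 vertices and F = 20 faces
Solve for E:
E = V + F - 2 = 12 + 20 - 2 = 30
30 edges


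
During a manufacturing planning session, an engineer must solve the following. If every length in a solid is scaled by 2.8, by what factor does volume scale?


Linear scale factor k = 2.8
Rule: under a linear scaling by k, volumes scale by k^3.
k^3 = 2.8 * 2.8 * 2.8
k^3 = 7.84 * 2.8
k^3 = 21.952
Volume scales by a factor of 21.952.
21.952 (dimensionless)


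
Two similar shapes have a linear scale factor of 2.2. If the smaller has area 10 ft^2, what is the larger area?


Linear scale factor k = 2.2
Original area = 10 ft^2
Rule: under a linear scaling by k, areas scale by k^2.
k^2 = 2.2^2 = 4.84
New area = 10 * 4.84
New area = 48.4
48.4 ft^2


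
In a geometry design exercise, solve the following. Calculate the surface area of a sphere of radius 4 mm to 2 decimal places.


Shape: sphere
Radius r = 4 mm
Formula: SA = 4 * pi * r^2
r^2 = 16
SA = 4 * pi * 16
SA = 64 * pi
SA = 201.06
201.06 mm^2


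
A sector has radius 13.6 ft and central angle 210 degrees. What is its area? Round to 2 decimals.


Shape: circular sector
Radius r = 13.6 ft, Angle = 210 degrees
Formula: A = (angle/360) * pi * r^2
r^2 = 184.96
Fraction of circle = 210/360
A = (210/360) * pi * 184.96
A = 107.893333 * pi
A = 338.96
338.96 ft^2


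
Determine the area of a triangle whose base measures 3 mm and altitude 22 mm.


Shape: triangle
Base b = 3 mm, Height h = 22 mm
Formula: A = (1/2) * b * h
A = 0.5 * 3 * 22
A = 0.5 * 66
A = 33
33 mm^2


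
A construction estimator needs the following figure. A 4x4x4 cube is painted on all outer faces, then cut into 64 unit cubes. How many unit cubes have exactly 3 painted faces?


Large cube: 4 x 4 x 4, cut into unit cubes.
Cubes with 3 painted faces are at the corners. A cube always has 8 corners.
Count = 8
8 unit cubes


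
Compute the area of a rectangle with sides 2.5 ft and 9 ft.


Shape: rectangle
Length l = 2.5 ft, Width w = 9 ft
Formula: A = l * w
A = 2.5 * 9
A = 22.5
22.5 ft^2


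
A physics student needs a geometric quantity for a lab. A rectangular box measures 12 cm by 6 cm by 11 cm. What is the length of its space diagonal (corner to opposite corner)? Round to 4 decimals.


Shape: rectangular box (space diagonal)
l = 12 cm, w = 6 cm, h = 11 cm
Visualize: the diagonal of the base, then a right triangle with that diagonal and the height.
Formula: d = sqrt(l^2 + w^2 + h^2)
l^2 + w^2 + h^2 = 144 + 36 + 121 = 301
d = sqrt(301)
d = 17.3494
17.3494 cm


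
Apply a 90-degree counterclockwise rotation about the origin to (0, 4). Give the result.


Transformation: rotation about the origin
Original point: (0, 4)
Rule for 90 deg counterclockwise: (x, y) -> (-y, x)
Apply: (0, 4) -> (-4, 0)
(-4, 0)


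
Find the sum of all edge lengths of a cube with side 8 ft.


Shape: cube
Side s = 8 ft
A cube has 12 edges, all equal.
Formula: total edge length = 12 * s
Total = 12 * 8
Total = 96
96 ft


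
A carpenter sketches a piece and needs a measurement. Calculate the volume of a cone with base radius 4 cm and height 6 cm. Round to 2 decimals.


Shape: cone
Radius r = 4 cm, Height h = 6 cm
Formula: V = (1/3) * pi * r^2 * h
r^2 = 16
pi * r^2 * h = pi * 16 * 6 = 96 * pi
V = 96 * pi / 3
V = 100.53
100.53 cm^3


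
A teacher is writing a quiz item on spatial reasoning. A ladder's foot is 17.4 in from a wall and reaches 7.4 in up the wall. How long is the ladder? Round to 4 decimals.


Shape: right triangle
Legs a = 17.4 in, b = 7.4 in
Formula: c = sqrt(a^2 + b^2)
a^2 = 302.76, b^2 = 54.76
a^2 + b^2 = 357.52
c = sqrt(357.52)
c = 18.9082
18.9082 in


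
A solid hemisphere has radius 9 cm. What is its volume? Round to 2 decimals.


Shape: hemisphere (half of a sphere)
Radius r = 9 cm
Formula: V = (1/2) * (4/3) * pi * r^3 = (2/3) * pi * r^3
r^3 = 729
(2/3) * 729 = 486
V = 486 * pi
V = 1526.81
1526.81 cm^3


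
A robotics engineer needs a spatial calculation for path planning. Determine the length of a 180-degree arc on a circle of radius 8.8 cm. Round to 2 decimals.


Shape: circular arc
Radius r = 8.8 cm, Angle = 180 degrees
Formula: L = (angle/360) * 2 * pi * r
2 * pi * r = 17.6 * pi
L = (180/360) * 17.6 * pi
L = 8.8 * pi
L = 27.65
27.65 cm


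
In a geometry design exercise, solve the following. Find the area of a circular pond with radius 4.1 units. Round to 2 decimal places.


Shape: circle
Radius r = 4.1 units
Formula: A = pi * r^2
r^2 = 4.1^2 = 16.81
A = pi * 16.81
A = 52.81
52.81 units^2


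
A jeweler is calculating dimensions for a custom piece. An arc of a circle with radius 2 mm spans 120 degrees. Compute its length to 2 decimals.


Shape: circular arc
Radius r = 2 mm, Angle = 120 degrees
Formula: L = (angle/360) * 2 * pi * r
2 * pi * r = 4 * pi
L = (120/360) * 4 * pi
L = 1.333333 * pi
L = 4.19
4.19 mm


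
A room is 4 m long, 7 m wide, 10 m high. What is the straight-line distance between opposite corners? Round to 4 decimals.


Shape: rectangular box (space diagonal)
l = 4 m, w = 7 m, h = 10 m
Visualize: the diagonal of the base, then a right triangle with that diagonal and the height.
Formula: d = sqrt(l^2 + w^2 + h^2)
l^2 + w^2 + h^2 = 16 + 49 + 100 = 165
d = sqrt(165)
d = 12.8452
12.8452 m


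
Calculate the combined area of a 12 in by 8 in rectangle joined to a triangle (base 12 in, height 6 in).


Composite shape: rectangle + triangle
Rectangle area = 12 * 8 = 96
Triangle area = 0.5 * 12 * 6 = 36
Total = 96 + 36
Total = 132
132 in^2


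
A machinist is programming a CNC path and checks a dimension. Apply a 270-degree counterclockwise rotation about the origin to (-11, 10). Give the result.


Transformation: rotation about the origin
Original point: (-11, 10)
Rule for 270 deg counterclockwise: (x, y) -> (y, -x)
Apply: (-11, 10) -> (10, 11)
(10, 11)


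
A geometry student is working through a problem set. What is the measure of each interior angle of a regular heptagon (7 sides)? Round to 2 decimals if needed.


Shape: regular heptagon (7 sides)
Formula: interior angle = (n - 2) * 180 / n
(n - 2) = 5
(n - 2) * 180 = 900
angle = 900 / 7
angle = 128.57
128.57 degrees


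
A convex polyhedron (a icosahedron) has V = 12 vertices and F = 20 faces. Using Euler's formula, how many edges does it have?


Polyhedron: icosahedron
Euler's formula for convex polyhedra: V - E + F = 2
Given: V = 12 vertices and F = 20 faces
Solve for E:
E = V + F - 2 = 12 + 20 - 2 = 30
30 edges


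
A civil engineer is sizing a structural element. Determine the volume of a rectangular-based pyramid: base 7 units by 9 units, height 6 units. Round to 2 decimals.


Shape: rectangular pyramid
Base: 7 units x 9 units, Height h = 6 units
Formula: V = (1/3) * base_area * h
base_area = 7 * 9 = 63
base_area * h = 63 * 6 = 378
V = 378 / 3
V = 126
126 units^3
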